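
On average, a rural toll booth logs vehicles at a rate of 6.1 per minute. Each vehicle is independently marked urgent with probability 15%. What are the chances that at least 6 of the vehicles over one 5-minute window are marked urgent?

Thinning: the vehicles that are marked urgent themselves form a Poisson process with rate 0.15 × 6.1 = 0.915 per minute.
Over the interval, μ = 0.915 × 5 = 4.575 (a 5-minute window = 5 minutes).
P(N ≥ 6) = 1 − P(N ≤ 5) ≈ 0.3099.

0.3099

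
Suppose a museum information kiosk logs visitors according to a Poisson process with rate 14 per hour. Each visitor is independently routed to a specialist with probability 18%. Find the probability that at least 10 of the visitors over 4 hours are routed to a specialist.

0.5520

Thinning: the visitors that are routed to a specialist themselves form a Poisson process with rate 0.18 × 14 = 2.52 per hour.
Over the interval, μ = 2.52 × 4 = 10.08 (4 hours).
P(N ≥ 10) = 1 − P(N ≤ 9) ≈ 0.5520.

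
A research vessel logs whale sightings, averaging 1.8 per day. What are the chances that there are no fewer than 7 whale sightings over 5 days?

Over the interval, μ = 1.8 × 5 = 9 (5 days).
P(N ≥ 7) = 1 − P(N ≤ 6) = 1 − Σ_{j=0}^{6} e^(−μ) μ^j/j! ≈ 0.7932.

0.7932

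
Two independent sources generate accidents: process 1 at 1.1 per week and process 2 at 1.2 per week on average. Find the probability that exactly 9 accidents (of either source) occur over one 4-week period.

Independent Poisson processes superpose: combined rate λ = 1.1 + 1.2 = 2.3 per week.
Over the interval, μ = 2.3 × 4 = 9.2 (a 4-week period = 4 weeks).
P(N = 9) = e^(−9.2) · 9.2^9/9! ≈ 0.1315.

0.1315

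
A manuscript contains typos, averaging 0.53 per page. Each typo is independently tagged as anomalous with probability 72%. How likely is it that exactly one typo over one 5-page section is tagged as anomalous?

Thinning: the typos that are tagged as anomalous themselves form a Poisson process with rate 0.72 × 0.53 = 0.3816 per page.
Over the interval, μ = 0.3816 × 5 = 1.908 (a 5-page section = 5 pages).
P(N = 1) = e^(−1.908) · 1.908^1/1! ≈ 0.2831.

0.2831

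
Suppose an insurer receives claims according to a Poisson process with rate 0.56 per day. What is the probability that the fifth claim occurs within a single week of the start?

0.3555

Over the interval, μ = 0.56 × 7 = 3.92 (a week = 7 days).
The fifth arrival falls in the interval iff at least 5 events occur there: P(S_5 ≤ t) = P(N ≥ 5) = 1 − P(N ≤ 4) ≈ 0.3555.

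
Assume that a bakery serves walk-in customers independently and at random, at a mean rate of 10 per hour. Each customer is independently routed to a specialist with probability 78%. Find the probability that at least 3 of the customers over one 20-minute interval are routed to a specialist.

Thinning: the customers that are routed to a specialist themselves form a Poisson process with rate 0.78 × 10 = 7.8 per hour.
Over the interval, μ = 7.8 × 1/3 = 2.6 (a 20-minute interval = 1/3 hours).
P(N ≥ 3) = 1 − P(N ≤ 2) ≈ 0.4816.

0.4816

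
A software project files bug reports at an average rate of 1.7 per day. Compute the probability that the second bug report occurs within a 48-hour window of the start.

0.8532

Over the interval, μ = 1.7 × 2 = 3.4 (a 48-hour window = 2 days).
The second arrival falls in the interval iff at least 2 events occur there: P(S_2 ≤ t) = P(N ≥ 2) = 1 − P(N ≤ 1) ≈ 0.8532.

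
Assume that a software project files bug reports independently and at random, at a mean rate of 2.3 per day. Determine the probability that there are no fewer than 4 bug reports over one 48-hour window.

Over the interval, μ = 2.3 × 2 = 4.6 (a 48-hour window = 2 days).
P(N ≥ 4) = 1 − P(N ≤ 3) = 1 − Σ_{j=0}^{3} e^(−μ) μ^j/j! ≈ 0.6743.

0.6743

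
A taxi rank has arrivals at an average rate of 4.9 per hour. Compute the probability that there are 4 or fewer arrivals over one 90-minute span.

Over the interval, μ = 4.9 × 1.5 = 7.35 (a 90-minute span = 1.5 hours).
P(N ≤ 4) = Σ_{j=0}^{4} e^(−μ) μ^j/j! ≈ 0.1434.

0.1434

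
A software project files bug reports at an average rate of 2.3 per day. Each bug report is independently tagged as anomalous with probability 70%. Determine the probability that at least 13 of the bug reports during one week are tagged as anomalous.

0.3412

Thinning: the bug reports that are tagged as anomalous themselves form a Poisson process with rate 0.7 × 2.3 = 1.61 per day.
Over the interval, μ = 1.61 × 7 = 11.27 (a week = 7 days).
P(N ≥ 13) = 1 − P(N ≤ 12) ≈ 0.3412.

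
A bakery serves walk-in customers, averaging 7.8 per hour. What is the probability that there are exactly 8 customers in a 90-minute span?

Over the interval, μ = 7.8 × 1.5 = 11.7 (a 90-minute span = 1.5 hours).
P(N = 8) = e^(−μ) μ^8/8! = e^(−11.7) · 11.7^8/40320 ≈ 0.0722.

0.0722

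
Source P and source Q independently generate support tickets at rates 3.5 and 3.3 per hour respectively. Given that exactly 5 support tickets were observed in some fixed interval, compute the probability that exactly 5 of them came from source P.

Given the total, each event is independently from source P with probability p = λ_P/(λ_P+λ_Q) = 3.5/6.8 ≈ 0.5147.
So K ~ Binomial(5, 3.5/6.8): P(K = 5) = C(5,5) · (3.5/6.8)^5 · (3.3/6.8)^0 ≈ 0.0361.

0.0361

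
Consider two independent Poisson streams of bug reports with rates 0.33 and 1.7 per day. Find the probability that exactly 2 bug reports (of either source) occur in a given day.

0.2706

Independent Poisson processes superpose: combined rate λ = 0.33 + 1.7 = 2.03 per day.
So μ = 2.03.
P(N = 2) = e^(−2.03) · 2.03^2/2! ≈ 0.2706.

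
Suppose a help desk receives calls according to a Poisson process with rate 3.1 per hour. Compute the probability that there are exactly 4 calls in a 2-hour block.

0.1249

Over the interval, μ = 3.1 × 2 = 6.2 (a 2-hour block = 2 hours).
P(N = 4) = e^(−μ) μ^4/4! = e^(−6.2) · 6.2^4/24 ≈ 0.1249.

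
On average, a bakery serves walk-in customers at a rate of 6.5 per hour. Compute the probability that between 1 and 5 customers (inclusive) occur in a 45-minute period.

0.6302

Over the interval, μ = 6.5 × 0.75 = 4.875 (a 45-minute period = 0.75 hours).
P(1 ≤ N ≤ 5) = Σ_{j=1}^{5} e^(−4.875) · 4.875^j/j! ≈ 0.6302.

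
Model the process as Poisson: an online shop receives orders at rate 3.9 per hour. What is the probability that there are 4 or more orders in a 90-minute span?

0.8349

Over the interval, μ = 3.9 × 1.5 = 5.85 (a 90-minute span = 1.5 hours).
P(N ≥ 4) = 1 − P(N ≤ 3) = 1 − Σ_{j=0}^{3} e^(−μ) μ^j/j! ≈ 0.8349.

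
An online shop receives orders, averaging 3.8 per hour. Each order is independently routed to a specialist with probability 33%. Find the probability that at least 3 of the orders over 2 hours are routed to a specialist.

0.4582

Thinning: the orders that are routed to a specialist themselves form a Poisson process with rate 0.33 × 3.8 = 1.254 per hour.
Over the interval, μ = 1.254 × 2 = 2.508 (2 hours).
P(N ≥ 3) = 1 − P(N ≤ 2) ≈ 0.4582.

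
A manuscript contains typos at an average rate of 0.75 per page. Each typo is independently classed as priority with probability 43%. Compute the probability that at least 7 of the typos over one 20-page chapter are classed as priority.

Thinning: the typos that are classed as priority themselves form a Poisson process with rate 0.43 × 0.75 = 0.3225 per page.
Over the interval, μ = 0.3225 × 20 = 6.45 (a 20-page chapter = 20 pages).
P(N ≥ 7) = 1 − P(N ≤ 6) ≈ 0.4656.

0.4656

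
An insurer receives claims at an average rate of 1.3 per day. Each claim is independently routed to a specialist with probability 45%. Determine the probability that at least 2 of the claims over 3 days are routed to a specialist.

Thinning: the claims that are routed to a specialist themselves form a Poisson process with rate 0.45 × 1.3 = 0.585 per day.
Over the interval, μ = 0.585 × 3 = 1.755 (3 days).
P(N ≥ 2) = 1 − P(N ≤ 1) ≈ 0.5236.

0.5236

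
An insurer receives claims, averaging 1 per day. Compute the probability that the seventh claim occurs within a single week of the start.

Over the interval, μ = 1 × 7 = 7 (a week = 7 days).
The seventh arrival falls in the interval iff at least 7 events occur there: P(S_7 ≤ t) = P(N ≥ 7) = 1 − P(N ≤ 6) ≈ 0.5503.

0.5503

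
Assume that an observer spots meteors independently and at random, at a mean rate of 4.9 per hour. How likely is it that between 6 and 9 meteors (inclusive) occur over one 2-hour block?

Over the interval, μ = 4.9 × 2 = 9.8 (a 2-hour block = 2 hours).
P(6 ≤ N ≤ 9) = Σ_{j=6}^{9} e^(−9.8) · 9.8^j/j! ≈ 0.4081.

0.4081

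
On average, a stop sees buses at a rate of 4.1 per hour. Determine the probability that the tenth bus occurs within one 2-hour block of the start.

Over the interval, μ = 4.1 × 2 = 8.2 (a 2-hour block = 2 hours).
The tenth arrival falls in the interval iff at least 10 events occur there: P(S_10 ≤ t) = P(N ≥ 10) = 1 − P(N ≤ 9) ≈ 0.3085.

0.3085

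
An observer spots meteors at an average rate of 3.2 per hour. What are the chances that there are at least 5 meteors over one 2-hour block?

0.7649

Over the interval, μ = 3.2 × 2 = 6.4 (a 2-hour block = 2 hours).
P(N ≥ 5) = 1 − P(N ≤ 4) = 1 − Σ_{j=0}^{4} e^(−μ) μ^j/j! ≈ 0.7649.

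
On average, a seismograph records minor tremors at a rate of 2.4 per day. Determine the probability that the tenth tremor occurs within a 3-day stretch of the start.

0.1904

Over the interval, μ = 2.4 × 3 = 7.2 (a 3-day stretch = 3 days).
The tenth arrival falls in the interval iff at least 10 events occur there: P(S_10 ≤ t) = P(N ≥ 10) = 1 − P(N ≤ 9) ≈ 0.1904.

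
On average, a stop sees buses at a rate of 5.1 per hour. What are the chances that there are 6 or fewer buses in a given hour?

With mean μ = 5.1 per hour,
P(N ≤ 6) = Σ_{j=0}^{6} e^(−μ) μ^j/j! ≈ 0.7474.

0.7474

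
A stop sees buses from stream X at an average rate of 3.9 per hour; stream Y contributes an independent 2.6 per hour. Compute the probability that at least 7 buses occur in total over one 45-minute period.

0.2198

Independent Poisson processes superpose: combined rate λ = 3.9 + 2.6 = 6.5 per hour.
Over the interval, μ = 6.5 × 0.75 = 4.875 (a 45-minute period = 0.75 hours).
P(N ≥ 7) = 1 − P(N ≤ 6) ≈ 0.2198.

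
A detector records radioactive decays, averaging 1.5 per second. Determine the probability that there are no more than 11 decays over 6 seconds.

0.8030

Over the interval, μ = 1.5 × 6 = 9 (6 seconds).
P(N ≤ 11) = Σ_{j=0}^{11} e^(−μ) μ^j/j! ≈ 0.8030.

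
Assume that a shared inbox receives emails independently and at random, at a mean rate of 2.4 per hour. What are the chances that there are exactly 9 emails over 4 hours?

Over the interval, μ = 2.4 × 4 = 9.6 (4 hours).
P(N = 9) = e^(−μ) μ^9/9! = e^(−9.6) · 9.6^9/362880 ≈ 0.1293.

0.1293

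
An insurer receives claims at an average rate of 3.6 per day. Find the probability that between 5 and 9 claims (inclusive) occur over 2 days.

Over the interval, μ = 3.6 × 2 = 7.2 (2 days).
P(5 ≤ N ≤ 9) = Σ_{j=5}^{9} e^(−7.2) · 7.2^j/j! ≈ 0.6541.

0.6541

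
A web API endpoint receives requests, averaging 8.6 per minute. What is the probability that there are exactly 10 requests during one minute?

0.1123

With mean μ = 8.6 per minute,
P(N = 10) = e^(−μ) μ^10/10! = e^(−8.6) · 8.6^10/3628800 ≈ 0.1123.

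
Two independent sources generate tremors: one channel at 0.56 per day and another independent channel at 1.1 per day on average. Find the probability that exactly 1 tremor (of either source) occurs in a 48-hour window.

0.1200

Independent Poisson processes superpose: combined rate λ = 0.56 + 1.1 = 1.66 per day.
Over the interval, μ = 1.66 × 2 = 3.32 (a 48-hour window = 2 days).
P(N = 1) = e^(−3.32) · 3.32^1/1! ≈ 0.1200.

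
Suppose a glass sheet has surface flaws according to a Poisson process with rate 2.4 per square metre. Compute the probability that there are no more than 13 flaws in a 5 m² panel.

Over the interval, μ = 2.4 × 5 = 12 (a 5 m² panel = 5 square metres).
P(N ≤ 13) = Σ_{j=0}^{13} e^(−μ) μ^j/j! ≈ 0.6815.

0.6815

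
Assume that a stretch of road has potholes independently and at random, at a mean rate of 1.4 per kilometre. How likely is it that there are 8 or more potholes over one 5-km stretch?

0.4013

Over the interval, μ = 1.4 × 5 = 7 (a 5-km stretch = 5 kilometres).
P(N ≥ 8) = 1 − P(N ≤ 7) = 1 − Σ_{j=0}^{7} e^(−μ) μ^j/j! ≈ 0.4013.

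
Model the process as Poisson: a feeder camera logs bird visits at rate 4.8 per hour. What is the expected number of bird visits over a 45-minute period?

3.6

E[N] = λt = 4.8 × 0.75 = 3.6 (a 45-minute period = 0.75 hours).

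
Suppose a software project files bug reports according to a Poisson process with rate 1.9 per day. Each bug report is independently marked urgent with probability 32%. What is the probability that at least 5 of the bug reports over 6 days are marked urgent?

0.3028

Thinning: the bug reports that are marked urgent themselves form a Poisson process with rate 0.32 × 1.9 = 0.608 per day.
Over the interval, μ = 0.608 × 6 = 3.648 (6 days).
P(N ≥ 5) = 1 − P(N ≤ 4) ≈ 0.3028.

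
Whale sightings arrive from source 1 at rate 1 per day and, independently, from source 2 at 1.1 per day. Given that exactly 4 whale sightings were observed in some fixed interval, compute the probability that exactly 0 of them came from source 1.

0.0753

Given the total, each event is independently from source 1 with probability p = λ_1/(λ_1+λ_2) = 1/2.1 ≈ 0.4762.
So K ~ Binomial(4, 1/2.1): P(K = 0) = C(4,0) · (1/2.1)^0 · (1.1/2.1)^4 ≈ 0.0753.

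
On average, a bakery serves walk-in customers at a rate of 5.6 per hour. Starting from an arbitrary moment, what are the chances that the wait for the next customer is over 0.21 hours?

0.3085

The wait for the next event is exponential with rate λ = 5.6 per hour.
P(T > 0.21) = e^(−λt) = e^(−5.6 × 0.21) = e^(−1.176) ≈ 0.3085.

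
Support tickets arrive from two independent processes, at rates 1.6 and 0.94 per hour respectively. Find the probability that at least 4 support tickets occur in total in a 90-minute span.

0.5286

Independent Poisson processes superpose: combined rate λ = 1.6 + 0.94 = 2.54 per hour.
Over the interval, μ = 2.54 × 1.5 = 3.81 (a 90-minute span = 1.5 hours).
P(N ≥ 4) = 1 − P(N ≤ 3) ≈ 0.5286.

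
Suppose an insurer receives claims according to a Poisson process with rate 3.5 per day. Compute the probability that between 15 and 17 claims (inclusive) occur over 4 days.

Over the interval, μ = 3.5 × 4 = 14 (4 days).
P(15 ≤ N ≤ 17) = Σ_{j=15}^{17} e^(−14) · 14^j/j! ≈ 0.2568.

0.2568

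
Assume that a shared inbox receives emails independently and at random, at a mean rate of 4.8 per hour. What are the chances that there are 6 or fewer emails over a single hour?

With mean μ = 4.8 per hour,
P(N ≤ 6) = Σ_{j=0}^{6} e^(−μ) μ^j/j! ≈ 0.7908.

0.7908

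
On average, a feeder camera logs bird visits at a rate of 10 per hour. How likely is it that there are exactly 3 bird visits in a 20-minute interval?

0.2202

Over the interval, μ = 10 × 1/3 ≈ 3.33333 (a 20-minute interval = 1/3 hours).
P(N = 3) = e^(−μ) μ^3/3! = e^(−3.33333) · 3.33333^3/6 ≈ 0.2202.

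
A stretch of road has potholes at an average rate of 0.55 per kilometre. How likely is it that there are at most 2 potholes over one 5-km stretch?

0.4815

Over the interval, μ = 0.55 × 5 = 2.75 (a 5-km stretch = 5 kilometres).
P(N ≤ 2) = Σ_{j=0}^{2} e^(−μ) μ^j/j! ≈ 0.4815.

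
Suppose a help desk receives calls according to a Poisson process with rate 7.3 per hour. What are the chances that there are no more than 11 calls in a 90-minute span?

Over the interval, μ = 7.3 × 1.5 = 10.95 (a 90-minute span = 1.5 hours).
P(N ≤ 11) = Σ_{j=0}^{11} e^(−μ) μ^j/j! ≈ 0.5852.

0.5852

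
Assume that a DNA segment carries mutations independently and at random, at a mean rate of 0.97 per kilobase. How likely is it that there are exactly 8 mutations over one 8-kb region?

Over the interval, μ = 0.97 × 8 = 7.76 (an 8-kb region = 8 kilobases).
P(N = 8) = e^(−μ) μ^8/8! = e^(−7.76) · 7.76^8/40320 ≈ 0.1391.

0.1391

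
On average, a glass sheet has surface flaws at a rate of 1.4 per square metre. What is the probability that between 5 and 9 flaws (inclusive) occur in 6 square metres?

0.5870

Over the interval, μ = 1.4 × 6 = 8.4 (6 square metres).
P(5 ≤ N ≤ 9) = Σ_{j=5}^{9} e^(−8.4) · 8.4^j/j! ≈ 0.5870.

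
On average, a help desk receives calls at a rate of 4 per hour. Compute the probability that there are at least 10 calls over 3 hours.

Over the interval, μ = 4 × 3 = 12 (3 hours).
P(N ≥ 10) = 1 − P(N ≤ 9) = 1 − Σ_{j=0}^{9} e^(−μ) μ^j/j! ≈ 0.7576.

0.7576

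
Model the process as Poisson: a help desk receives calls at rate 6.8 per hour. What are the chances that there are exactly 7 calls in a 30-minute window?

Over the interval, μ = 6.8 × 0.5 = 3.4 (a 30-minute window = 0.5 hours).
P(N = 7) = e^(−μ) μ^7/7! = e^(−3.4) · 3.4^7/5040 ≈ 0.0348.

0.0348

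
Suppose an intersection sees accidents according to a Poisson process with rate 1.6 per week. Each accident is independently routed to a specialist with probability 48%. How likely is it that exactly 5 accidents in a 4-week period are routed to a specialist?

0.1056

Thinning: the accidents that are routed to a specialist themselves form a Poisson process with rate 0.48 × 1.6 = 0.768 per week.
Over the interval, μ = 0.768 × 4 = 3.072 (a 4-week period = 4 weeks).
P(N = 5) = e^(−3.072) · 3.072^5/5! ≈ 0.1056.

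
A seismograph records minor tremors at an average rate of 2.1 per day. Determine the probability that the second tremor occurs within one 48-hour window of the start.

Over the interval, μ = 2.1 × 2 = 4.2 (a 48-hour window = 2 days).
The second arrival falls in the interval iff at least 2 events occur there: P(S_2 ≤ t) = P(N ≥ 2) = 1 − P(N ≤ 1) ≈ 0.9220.

0.9220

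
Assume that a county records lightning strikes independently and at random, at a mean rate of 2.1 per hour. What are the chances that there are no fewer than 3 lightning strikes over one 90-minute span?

0.6096

Over the interval, μ = 2.1 × 1.5 = 3.15 (a 90-minute span = 1.5 hours).
P(N ≥ 3) = 1 − P(N ≤ 2) = 1 − Σ_{j=0}^{2} e^(−μ) μ^j/j! ≈ 0.6096.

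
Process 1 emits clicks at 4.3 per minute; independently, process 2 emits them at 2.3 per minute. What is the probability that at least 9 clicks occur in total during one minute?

Independent Poisson processes superpose: combined rate λ = 4.3 + 2.3 = 6.6 per minute.
So μ = 6.6.
P(N ≥ 9) = 1 − P(N ≤ 8) ≈ 0.2204.

0.2204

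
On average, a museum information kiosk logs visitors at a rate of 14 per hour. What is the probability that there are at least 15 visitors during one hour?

With mean μ = 14 per hour,
P(N ≥ 15) = 1 − P(N ≤ 14) = 1 − Σ_{j=0}^{14} e^(−μ) μ^j/j! ≈ 0.4296.

0.4296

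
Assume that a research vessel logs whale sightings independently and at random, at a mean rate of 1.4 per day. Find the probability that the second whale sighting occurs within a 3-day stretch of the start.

Over the interval, μ = 1.4 × 3 = 4.2 (a 3-day stretch = 3 days).
The second arrival falls in the interval iff at least 2 events occur there: P(S_2 ≤ t) = P(N ≥ 2) = 1 − P(N ≤ 1) ≈ 0.9220.

0.9220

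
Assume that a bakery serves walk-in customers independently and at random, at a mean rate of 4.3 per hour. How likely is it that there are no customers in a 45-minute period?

0.0398

Over the interval, μ = 4.3 × 0.75 = 3.225 (a 45-minute period = 0.75 hours).
P(N = 0) = e^(−μ) μ^0/0! = e^(−3.225) · 3.225^0/1 ≈ 0.0398.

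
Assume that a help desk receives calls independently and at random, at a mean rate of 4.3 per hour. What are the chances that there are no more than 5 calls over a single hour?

With mean μ = 4.3 per hour,
P(N ≤ 5) = Σ_{j=0}^{5} e^(−μ) μ^j/j! ≈ 0.7367.

0.7367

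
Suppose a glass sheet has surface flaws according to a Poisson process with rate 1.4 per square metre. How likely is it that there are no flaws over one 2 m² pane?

Over the interval, μ = 1.4 × 2 = 2.8 (a 2 m² pane = 2 square metres).
P(N = 0) = e^(−μ) μ^0/0! = e^(−2.8) · 2.8^0/1 ≈ 0.0608.

0.0608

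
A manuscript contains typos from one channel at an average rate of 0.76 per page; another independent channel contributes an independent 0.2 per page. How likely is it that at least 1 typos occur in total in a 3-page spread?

Independent Poisson processes superpose: combined rate λ = 0.76 + 0.2 = 0.96 per page.
Over the interval, μ = 0.96 × 3 = 2.88 (a 3-page spread = 3 pages).
P(N ≥ 1) = 1 − P(N ≤ 0) ≈ 0.9439.

0.9439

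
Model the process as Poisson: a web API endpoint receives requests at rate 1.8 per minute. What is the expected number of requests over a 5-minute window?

E[N] = λt = 1.8 × 5 = 9 (a 5-minute window = 5 minutes).

9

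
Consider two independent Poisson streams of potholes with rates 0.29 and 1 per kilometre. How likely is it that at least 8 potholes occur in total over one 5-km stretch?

0.3199

Independent Poisson processes superpose: combined rate λ = 0.29 + 1 = 1.29 per kilometre.
Over the interval, μ = 1.29 × 5 = 6.45 (a 5-km stretch = 5 kilometres).
P(N ≥ 8) = 1 − P(N ≤ 7) ≈ 0.3199.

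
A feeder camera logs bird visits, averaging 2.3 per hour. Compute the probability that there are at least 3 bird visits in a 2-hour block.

Over the interval, μ = 2.3 × 2 = 4.6 (a 2-hour block = 2 hours).
P(N ≥ 3) = 1 − P(N ≤ 2) = 1 − Σ_{j=0}^{2} e^(−μ) μ^j/j! ≈ 0.8374.

0.8374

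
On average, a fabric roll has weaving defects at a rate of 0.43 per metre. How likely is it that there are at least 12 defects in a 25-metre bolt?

0.3909

Over the interval, μ = 0.43 × 25 = 10.75 (a 25-metre bolt = 25 metres).
P(N ≥ 12) = 1 − P(N ≤ 11) = 1 − Σ_{j=0}^{11} e^(−μ) μ^j/j! ≈ 0.3909.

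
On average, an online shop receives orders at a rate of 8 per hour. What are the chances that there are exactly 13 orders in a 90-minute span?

0.1056

Over the interval, μ = 8 × 1.5 = 12 (a 90-minute span = 1.5 hours).
P(N = 13) = e^(−μ) μ^13/13! = e^(−12) · 12^13/6227020800 ≈ 0.1056.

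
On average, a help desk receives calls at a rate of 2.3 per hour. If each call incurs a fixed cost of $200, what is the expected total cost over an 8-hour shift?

E[N] = 2.3 × 8 = 18.4 (an 8-hour shift = 8 hours); E[cost] = 18.4 × $200 = $3680.

$3680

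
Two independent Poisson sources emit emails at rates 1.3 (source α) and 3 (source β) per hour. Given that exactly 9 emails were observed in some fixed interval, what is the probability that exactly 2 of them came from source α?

0.2647

Given the total, each event is independently from source α with probability p = λ_α/(λ_α+λ_β) = 1.3/4.3 ≈ 0.3023.
So K ~ Binomial(9, 1.3/4.3): P(K = 2) = C(9,2) · (1.3/4.3)^2 · (3/4.3)^7 ≈ 0.2647.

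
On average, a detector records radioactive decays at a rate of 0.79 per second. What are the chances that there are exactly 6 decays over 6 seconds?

Over the interval, μ = 0.79 × 6 = 4.74 (6 seconds).
P(N = 6) = e^(−μ) μ^6/6! = e^(−4.74) · 4.74^6/720 ≈ 0.1377.

0.1377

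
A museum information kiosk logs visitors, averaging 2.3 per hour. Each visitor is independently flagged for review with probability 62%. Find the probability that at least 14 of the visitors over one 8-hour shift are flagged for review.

0.2578

Thinning: the visitors that are flagged for review themselves form a Poisson process with rate 0.62 × 2.3 = 1.426 per hour.
Over the interval, μ = 1.426 × 8 = 11.408 (an 8-hour shift = 8 hours).
P(N ≥ 14) = 1 − P(N ≤ 13) ≈ 0.2578.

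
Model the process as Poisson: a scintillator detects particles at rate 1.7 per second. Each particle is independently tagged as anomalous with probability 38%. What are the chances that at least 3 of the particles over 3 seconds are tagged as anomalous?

Thinning: the particles that are tagged as anomalous themselves form a Poisson process with rate 0.38 × 1.7 = 0.646 per second.
Over the interval, μ = 0.646 × 3 = 1.938 (3 seconds).
P(N ≥ 3) = 1 − P(N ≤ 2) ≈ 0.3065.

0.3065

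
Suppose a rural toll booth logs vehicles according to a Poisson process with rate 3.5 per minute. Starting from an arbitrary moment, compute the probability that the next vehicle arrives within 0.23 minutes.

0.5529

Inter-arrival times are exponential with rate λ = 3.5 per minute.
P(T ≤ 0.23) = 1 − e^(−λt) = 1 − e^(−3.5 × 0.23) = 1 − e^(−0.805) ≈ 0.5529.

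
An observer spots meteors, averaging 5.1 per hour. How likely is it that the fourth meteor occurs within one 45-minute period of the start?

Over the interval, μ = 5.1 × 0.75 = 3.825 (a 45-minute period = 0.75 hours).
The fourth arrival falls in the interval iff at least 4 events occur there: P(S_4 ≤ t) = P(N ≥ 4) = 1 − P(N ≤ 3) ≈ 0.5316.

0.5316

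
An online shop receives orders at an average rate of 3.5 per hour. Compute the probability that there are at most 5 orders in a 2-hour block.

Over the interval, μ = 3.5 × 2 = 7 (a 2-hour block = 2 hours).
P(N ≤ 5) = Σ_{j=0}^{5} e^(−μ) μ^j/j! ≈ 0.3007.

0.3007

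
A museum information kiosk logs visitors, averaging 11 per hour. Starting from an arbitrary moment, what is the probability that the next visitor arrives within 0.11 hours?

0.7018

Inter-arrival times are exponential with rate λ = 11 per hour.
P(T ≤ 0.11) = 1 − e^(−λt) = 1 − e^(−11 × 0.11) = 1 − e^(−1.21) ≈ 0.7018.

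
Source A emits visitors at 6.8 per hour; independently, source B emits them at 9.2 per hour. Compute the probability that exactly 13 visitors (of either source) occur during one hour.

0.0814

Independent Poisson processes superpose: combined rate λ = 6.8 + 9.2 = 16 per hour.
So μ = 16.
P(N = 13) = e^(−16) · 16^13/13! ≈ 0.0814.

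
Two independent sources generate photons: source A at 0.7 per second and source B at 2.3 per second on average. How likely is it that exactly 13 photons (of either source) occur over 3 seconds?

Independent Poisson processes superpose: combined rate λ = 0.7 + 2.3 = 3 per second.
Over the interval, μ = 3 × 3 = 9 (3 seconds).
P(N = 13) = e^(−9) · 9^13/13! ≈ 0.0504.

0.0504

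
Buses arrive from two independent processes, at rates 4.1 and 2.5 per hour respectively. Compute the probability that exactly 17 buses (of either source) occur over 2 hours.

0.0583

Independent Poisson processes superpose: combined rate λ = 4.1 + 2.5 = 6.6 per hour.
Over the interval, μ = 6.6 × 2 = 13.2 (2 hours).
P(N = 17) = e^(−13.2) · 13.2^17/17! ≈ 0.0583.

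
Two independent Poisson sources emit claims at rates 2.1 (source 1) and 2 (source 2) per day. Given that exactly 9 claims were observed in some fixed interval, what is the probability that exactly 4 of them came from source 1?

0.2395

Given the total, each event is independently from source 1 with probability p = λ_1/(λ_1+λ_2) = 2.1/4.1 ≈ 0.5122.
So K ~ Binomial(9, 2.1/4.1): P(K = 4) = C(9,4) · (2.1/4.1)^4 · (2/4.1)^5 ≈ 0.2395.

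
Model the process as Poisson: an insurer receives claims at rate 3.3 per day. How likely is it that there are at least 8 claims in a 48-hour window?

0.3419

Over the interval, μ = 3.3 × 2 = 6.6 (a 48-hour window = 2 days).
P(N ≥ 8) = 1 − P(N ≤ 7) = 1 − Σ_{j=0}^{7} e^(−μ) μ^j/j! ≈ 0.3419.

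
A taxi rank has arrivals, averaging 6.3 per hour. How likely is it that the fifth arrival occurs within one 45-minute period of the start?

Over the interval, μ = 6.3 × 0.75 = 4.725 (a 45-minute period = 0.75 hours).
The fifth arrival falls in the interval iff at least 5 events occur there: P(S_5 ≤ t) = P(N ≥ 5) = 1 − P(N ≤ 4) ≈ 0.5100.

0.5100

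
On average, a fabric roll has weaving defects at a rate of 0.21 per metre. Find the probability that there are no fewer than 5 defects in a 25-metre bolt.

Over the interval, μ = 0.21 × 25 = 5.25 (a 25-metre bolt = 25 metres).
P(N ≥ 5) = 1 − P(N ≤ 4) = 1 − Σ_{j=0}^{4} e^(−μ) μ^j/j! ≈ 0.6022.

0.6022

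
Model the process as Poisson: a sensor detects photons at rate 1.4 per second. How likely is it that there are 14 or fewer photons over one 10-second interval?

Over the interval, μ = 1.4 × 10 = 14 (a 10-second interval = 10 seconds).
P(N ≤ 14) = Σ_{j=0}^{14} e^(−μ) μ^j/j! ≈ 0.5704.

0.5704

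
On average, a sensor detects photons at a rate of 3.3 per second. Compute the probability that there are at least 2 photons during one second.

With mean μ = 3.3 per second,
P(N ≥ 2) = 1 − P(N ≤ 1) = 1 − Σ_{j=0}^{1} e^(−μ) μ^j/j! ≈ 0.8414.

0.8414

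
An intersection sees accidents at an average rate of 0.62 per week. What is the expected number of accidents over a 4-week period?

E[N] = λt = 0.62 × 4 = 2.48 (a 4-week period = 4 weeks).

2.48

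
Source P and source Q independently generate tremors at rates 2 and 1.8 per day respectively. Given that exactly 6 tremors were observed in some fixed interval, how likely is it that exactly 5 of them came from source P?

0.1148

Given the total, each event is independently from source P with probability p = λ_P/(λ_P+λ_Q) = 2/3.8 ≈ 0.5263.
So K ~ Binomial(6, 2/3.8): P(K = 5) = C(6,5) · (2/3.8)^5 · (1.8/3.8)^1 ≈ 0.1148.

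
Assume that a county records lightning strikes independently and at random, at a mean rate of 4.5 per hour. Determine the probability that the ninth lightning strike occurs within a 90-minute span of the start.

Over the interval, μ = 4.5 × 1.5 = 6.75 (a 90-minute span = 1.5 hours).
The ninth arrival falls in the interval iff at least 9 events occur there: P(S_9 ≤ t) = P(N ≥ 9) = 1 − P(N ≤ 8) ≈ 0.2389.

0.2389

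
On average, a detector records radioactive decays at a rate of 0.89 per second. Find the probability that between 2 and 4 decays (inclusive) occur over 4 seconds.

0.5844

Over the interval, μ = 0.89 × 4 = 3.56 (4 seconds).
P(2 ≤ N ≤ 4) = Σ_{j=2}^{4} e^(−3.56) · 3.56^j/j! ≈ 0.5844.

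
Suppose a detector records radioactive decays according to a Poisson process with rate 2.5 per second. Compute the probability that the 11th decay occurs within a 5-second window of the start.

Over the interval, μ = 2.5 × 5 = 12.5 (a 5-second window = 5 seconds).
The 11th arrival falls in the interval iff at least 11 events occur there: P(S_11 ≤ t) = P(N ≥ 11) = 1 − P(N ≤ 10) ≈ 0.7029.

0.7029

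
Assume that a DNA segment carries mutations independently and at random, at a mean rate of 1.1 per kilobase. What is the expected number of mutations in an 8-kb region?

8.8

E[N] = λt = 1.1 × 8 = 8.8 (an 8-kb region = 8 kilobases).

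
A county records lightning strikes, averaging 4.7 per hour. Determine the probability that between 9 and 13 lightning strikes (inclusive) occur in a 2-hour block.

0.5000

Over the interval, μ = 4.7 × 2 = 9.4 (a 2-hour block = 2 hours).
P(9 ≤ N ≤ 13) = Σ_{j=9}^{13} e^(−9.4) · 9.4^j/j! ≈ 0.5000.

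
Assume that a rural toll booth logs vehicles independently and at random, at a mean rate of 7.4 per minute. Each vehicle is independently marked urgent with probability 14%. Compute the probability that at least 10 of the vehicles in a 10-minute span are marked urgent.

0.5862

Thinning: the vehicles that are marked urgent themselves form a Poisson process with rate 0.14 × 7.4 = 1.036 per minute.
Over the interval, μ = 1.036 × 10 = 10.36 (a 10-minute span = 10 minutes).
P(N ≥ 10) = 1 − P(N ≤ 9) ≈ 0.5862.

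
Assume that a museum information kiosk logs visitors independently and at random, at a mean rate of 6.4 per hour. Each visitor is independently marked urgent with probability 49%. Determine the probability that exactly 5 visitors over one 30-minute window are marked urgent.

Thinning: the visitors that are marked urgent themselves form a Poisson process with rate 0.49 × 6.4 = 3.136 per hour.
Over the interval, μ = 3.136 × 0.5 = 1.568 (a 30-minute window = 0.5 hours).
P(N = 5) = e^(−1.568) · 1.568^5/5! ≈ 0.0165.

0.0165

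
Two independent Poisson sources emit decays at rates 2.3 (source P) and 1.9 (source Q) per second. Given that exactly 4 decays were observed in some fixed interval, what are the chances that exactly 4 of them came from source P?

0.0899

Given the total, each event is independently from source P with probability p = λ_P/(λ_P+λ_Q) = 2.3/4.2 ≈ 0.5476.
So K ~ Binomial(4, 2.3/4.2): P(K = 4) = C(4,4) · (2.3/4.2)^4 · (1.9/4.2)^0 ≈ 0.0899.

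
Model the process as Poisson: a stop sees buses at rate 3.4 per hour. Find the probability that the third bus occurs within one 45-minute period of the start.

Over the interval, μ = 3.4 × 0.75 = 2.55 (a 45-minute period = 0.75 hours).
The third arrival falls in the interval iff at least 3 events occur there: P(S_3 ≤ t) = P(N ≥ 3) = 1 − P(N ≤ 2) ≈ 0.4689.

0.4689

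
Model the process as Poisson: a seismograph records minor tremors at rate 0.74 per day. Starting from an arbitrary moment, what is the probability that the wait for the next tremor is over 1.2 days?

0.4115

The wait for the next event is exponential with rate λ = 0.74 per day.
P(T > 1.2) = e^(−λt) = e^(−0.74 × 1.2) = e^(−0.888) ≈ 0.4115.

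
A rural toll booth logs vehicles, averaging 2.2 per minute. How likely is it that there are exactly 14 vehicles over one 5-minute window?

Over the interval, μ = 2.2 × 5 = 11 (a 5-minute window = 5 minutes).
P(N = 14) = e^(−μ) μ^14/14! = e^(−11) · 11^14/87178291200 ≈ 0.0728.

0.0728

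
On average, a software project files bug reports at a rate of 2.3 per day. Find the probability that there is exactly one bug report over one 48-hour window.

Over the interval, μ = 2.3 × 2 = 4.6 (a 48-hour window = 2 days).
P(N = 1) = e^(−μ) μ^1/1! = e^(−4.6) · 4.6^1/1 ≈ 0.0462.

0.0462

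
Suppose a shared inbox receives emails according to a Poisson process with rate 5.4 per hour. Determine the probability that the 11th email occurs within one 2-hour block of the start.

0.5160

Over the interval, μ = 5.4 × 2 = 10.8 (a 2-hour block = 2 hours).
The 11th arrival falls in the interval iff at least 11 events occur there: P(S_11 ≤ t) = P(N ≥ 11) = 1 − P(N ≤ 10) ≈ 0.5160.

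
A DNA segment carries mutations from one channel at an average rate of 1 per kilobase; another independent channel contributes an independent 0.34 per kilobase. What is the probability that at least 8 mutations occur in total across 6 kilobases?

0.5526

Independent Poisson processes superpose: combined rate λ = 1 + 0.34 = 1.34 per kilobase.
Over the interval, μ = 1.34 × 6 = 8.04 (6 kilobases).
P(N ≥ 8) = 1 − P(N ≤ 7) ≈ 0.5526.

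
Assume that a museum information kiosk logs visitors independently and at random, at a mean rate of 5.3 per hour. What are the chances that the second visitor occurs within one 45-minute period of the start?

0.9066

Over the interval, μ = 5.3 × 0.75 = 3.975 (a 45-minute period = 0.75 hours).
The second arrival falls in the interval iff at least 2 events occur there: P(S_2 ≤ t) = P(N ≥ 2) = 1 − P(N ≤ 1) ≈ 0.9066.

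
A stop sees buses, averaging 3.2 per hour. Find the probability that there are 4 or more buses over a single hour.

With mean μ = 3.2 per hour,
P(N ≥ 4) = 1 − P(N ≤ 3) = 1 − Σ_{j=0}^{3} e^(−μ) μ^j/j! ≈ 0.3975.

0.3975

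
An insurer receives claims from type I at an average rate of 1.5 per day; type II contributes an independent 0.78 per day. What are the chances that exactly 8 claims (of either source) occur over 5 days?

Independent Poisson processes superpose: combined rate λ = 1.5 + 0.78 = 2.28 per day.
Over the interval, μ = 2.28 × 5 = 11.4 (5 days).
P(N = 8) = e^(−11.4) · 11.4^8/8! ≈ 0.0792.

0.0792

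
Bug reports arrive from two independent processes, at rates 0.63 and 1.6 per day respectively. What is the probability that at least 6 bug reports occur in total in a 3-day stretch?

Independent Poisson processes superpose: combined rate λ = 0.63 + 1.6 = 2.23 per day.
Over the interval, μ = 2.23 × 3 = 6.69 (a 3-day stretch = 3 days).
P(N ≥ 6) = 1 − P(N ≤ 5) ≈ 0.6580.

0.6580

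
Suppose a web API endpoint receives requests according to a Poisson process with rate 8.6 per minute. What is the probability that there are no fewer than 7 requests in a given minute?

With mean μ = 8.6 per minute,
P(N ≥ 7) = 1 − P(N ≤ 6) = 1 − Σ_{j=0}^{6} e^(−μ) μ^j/j! ≈ 0.7543.

0.7543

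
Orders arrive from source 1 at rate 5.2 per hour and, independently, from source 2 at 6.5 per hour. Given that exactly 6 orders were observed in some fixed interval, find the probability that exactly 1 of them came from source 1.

0.1411

Given the total, each event is independently from source 1 with probability p = λ_1/(λ_1+λ_2) = 5.2/11.7 ≈ 0.4444.
So K ~ Binomial(6, 5.2/11.7): P(K = 1) = C(6,1) · (5.2/11.7)^1 · (6.5/11.7)^5 ≈ 0.1411.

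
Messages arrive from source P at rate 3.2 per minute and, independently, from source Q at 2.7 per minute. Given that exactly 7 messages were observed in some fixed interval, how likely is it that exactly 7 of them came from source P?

0.0138

Given the total, each event is independently from source P with probability p = λ_P/(λ_P+λ_Q) = 3.2/5.9 ≈ 0.5424.
So K ~ Binomial(7, 3.2/5.9): P(K = 7) = C(7,7) · (3.2/5.9)^7 · (2.7/5.9)^0 ≈ 0.0138.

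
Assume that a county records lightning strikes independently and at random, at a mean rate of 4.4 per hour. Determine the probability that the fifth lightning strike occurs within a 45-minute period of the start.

0.2374

Over the interval, μ = 4.4 × 0.75 = 3.3 (a 45-minute period = 0.75 hours).
The fifth arrival falls in the interval iff at least 5 events occur there: P(S_5 ≤ t) = P(N ≥ 5) = 1 − P(N ≤ 4) ≈ 0.2374.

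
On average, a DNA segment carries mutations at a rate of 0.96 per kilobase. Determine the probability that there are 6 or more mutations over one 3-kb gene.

Over the interval, μ = 0.96 × 3 = 2.88 (a 3-kb gene = 3 kilobases).
P(N ≥ 6) = 1 − P(N ≤ 5) = 1 − Σ_{j=0}^{5} e^(−μ) μ^j/j! ≈ 0.0723.

0.0723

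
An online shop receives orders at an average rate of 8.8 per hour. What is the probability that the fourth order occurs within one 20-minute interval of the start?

Over the interval, μ = 8.8 × 1/3 ≈ 2.93333 (a 20-minute interval = 1/3 hours).
The fourth arrival falls in the interval iff at least 4 events occur there: P(S_4 ≤ t) = P(N ≥ 4) = 1 − P(N ≤ 3) ≈ 0.3378.

0.3378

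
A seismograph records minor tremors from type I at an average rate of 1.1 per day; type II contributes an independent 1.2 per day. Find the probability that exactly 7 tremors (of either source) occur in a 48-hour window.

0.0869

Independent Poisson processes superpose: combined rate λ = 1.1 + 1.2 = 2.3 per day.
Over the interval, μ = 2.3 × 2 = 4.6 (a 48-hour window = 2 days).
P(N = 7) = e^(−4.6) · 4.6^7/7! ≈ 0.0869.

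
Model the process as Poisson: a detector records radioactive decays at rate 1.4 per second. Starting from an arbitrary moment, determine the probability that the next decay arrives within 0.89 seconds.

Inter-arrival times are exponential with rate λ = 1.4 per second.
P(T ≤ 0.89) = 1 − e^(−λt) = 1 − e^(−1.4 × 0.89) = 1 − e^(−1.246) ≈ 0.7123.

0.7123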